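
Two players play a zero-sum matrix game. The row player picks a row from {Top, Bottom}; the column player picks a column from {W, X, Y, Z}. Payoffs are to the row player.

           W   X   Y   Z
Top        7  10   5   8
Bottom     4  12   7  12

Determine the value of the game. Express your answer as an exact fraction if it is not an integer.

29/5

Row minima: Top → 5, Bottom → 4; maximin = 5.
Column maxima: W → 7, X → 12, Y → 7, Z → 12; minimax = 7.
5 ≠ 7, so there is no saddle point; optimal play is mixed.
X is strictly dominated by W (it gives the row player strictly more in every row), so the column player never plays it.
Z is strictly dominated by W (it gives the row player strictly more in every row), so the column player never plays it.
On the remaining 2×2 (Top, Bottom vs W, Y):
Let the row player play Top with probability p. Expected payoff against W: 7p + 4(1−p) = 3p + 4; against Y: 5p + 7(1−p) = −2p + 7.
Setting these equal: 3p + 4 = −2p + 7 ⇒ 5p = 3 ⇒ p = 3/5, and the value is (3)·(3/5) + 4 = 29/5.
For the column player: with q = P(W), equating Top's and Bottom's payoffs gives 2q + 5 = −3q + 7 ⇒ q = 2/5.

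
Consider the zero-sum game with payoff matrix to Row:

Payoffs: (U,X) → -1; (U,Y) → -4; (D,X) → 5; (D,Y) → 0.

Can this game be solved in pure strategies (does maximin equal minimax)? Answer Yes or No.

Yes

Row minima: U → -4, D → 0; maximin = 0.
Column maxima: X → 5, Y → 0; minimax = 0.
maximin = minimax = 0, so a saddle point exists.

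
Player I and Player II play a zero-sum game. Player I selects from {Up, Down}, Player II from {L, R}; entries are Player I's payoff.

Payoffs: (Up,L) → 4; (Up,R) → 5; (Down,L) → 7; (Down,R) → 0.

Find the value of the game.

Row minima: Up → 4, Down → 0; maximin = 4.
Column maxima: L → 7, R → 5; minimax = 5.
4 ≠ 5, so there is no saddle point; optimal play is mixed.
Let Player I play Up with probability p. Expected payoff against L: 4p + 7(1−p) = −3p + 7; against R: 5p + 0(1−p) = 5p.
Setting these equal: −3p + 7 = 5p ⇒ −8p = -7 ⇒ p = 7/8, and the value is (-3)·(7/8) + 7 = 35/8.
For Player II: with q = P(L), equating Up's and Down's payoffs gives −q + 5 = 7q ⇒ q = 5/8.

35/8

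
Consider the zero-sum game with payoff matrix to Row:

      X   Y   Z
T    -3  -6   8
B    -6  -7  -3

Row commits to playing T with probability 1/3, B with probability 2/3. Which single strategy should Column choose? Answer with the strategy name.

If Column plays X, Row's expected payoff is (1/3)·(-3) + (2/3)·(-6) = -5.
If Column plays Y, Row's expected payoff is (1/3)·(-6) + (2/3)·(-7) = -20/3.
If Column plays Z, Row's expected payoff is (1/3)·8 + (2/3)·(-3) = 2/3.
Column minimizes Row's payoff; the smallest is -20/3, so the best response is Y.

Y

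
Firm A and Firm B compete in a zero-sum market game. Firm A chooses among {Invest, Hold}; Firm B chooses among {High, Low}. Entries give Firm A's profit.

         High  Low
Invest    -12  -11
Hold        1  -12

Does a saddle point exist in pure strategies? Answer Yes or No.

Row minima: Invest → -12, Hold → -12; maximin = -12.
Column maxima: High → 1, Low → -11; minimax = -11.
-12 ≠ -11, so no pure-strategy equilibrium exists.

No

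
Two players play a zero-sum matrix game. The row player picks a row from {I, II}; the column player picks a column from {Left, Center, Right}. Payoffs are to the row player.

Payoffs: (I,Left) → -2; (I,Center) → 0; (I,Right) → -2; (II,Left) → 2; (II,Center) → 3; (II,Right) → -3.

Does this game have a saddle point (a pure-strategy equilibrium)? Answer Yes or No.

Row minima: I → -2, II → -3; maximin = -2.
Column maxima: Left → 2, Center → 3, Right → -2; minimax = -2.
maximin = minimax = -2, so a saddle point exists.

Yes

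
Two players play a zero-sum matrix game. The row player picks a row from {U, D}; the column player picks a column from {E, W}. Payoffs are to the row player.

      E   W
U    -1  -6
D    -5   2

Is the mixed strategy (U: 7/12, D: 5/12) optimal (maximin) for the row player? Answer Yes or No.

Against E this mix gives (7/12)·(-1) + (5/12)·(-5) = -8/3.
Against W this mix gives (7/12)·(-6) + (5/12)·2 = -8/3.
All of the column player's active replies (E, W) yield -8/3, and no column does worse for the row player. The mix makes the column player indifferent and guarantees -8/3, so it is optimal.

Yes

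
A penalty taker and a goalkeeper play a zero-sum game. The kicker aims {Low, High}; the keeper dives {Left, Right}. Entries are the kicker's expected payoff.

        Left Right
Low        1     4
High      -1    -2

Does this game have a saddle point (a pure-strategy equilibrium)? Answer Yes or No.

Row minima: Low → 1, High → -2; maximin = 1.
Column maxima: Left → 1, Right → 4; minimax = 1.
maximin = minimax = 1, so a saddle point exists.

Yes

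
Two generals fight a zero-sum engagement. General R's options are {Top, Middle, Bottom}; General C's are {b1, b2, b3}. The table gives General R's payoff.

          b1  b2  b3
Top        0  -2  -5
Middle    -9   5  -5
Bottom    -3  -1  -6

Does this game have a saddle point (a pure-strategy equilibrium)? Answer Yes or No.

Yes

Row minima: Top → -5, Middle → -9, Bottom → -6; maximin = -5.
Column maxima: b1 → 0, b2 → 5, b3 → -5; minimax = -5.
maximin = minimax = -5, so a saddle point exists.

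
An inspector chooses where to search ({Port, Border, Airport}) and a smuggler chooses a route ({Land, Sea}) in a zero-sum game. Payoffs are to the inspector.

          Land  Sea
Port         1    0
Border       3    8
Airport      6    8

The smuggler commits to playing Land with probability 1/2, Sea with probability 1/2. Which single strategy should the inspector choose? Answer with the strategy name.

Expected payoff of Port: (1/2)·1 + (1/2)·0 = 1/2.
Expected payoff of Border: (1/2)·3 + (1/2)·8 = 11/2.
Expected payoff of Airport: (1/2)·6 + (1/2)·8 = 7.
The largest is 7, so the inspector's best response is Airport.

Airport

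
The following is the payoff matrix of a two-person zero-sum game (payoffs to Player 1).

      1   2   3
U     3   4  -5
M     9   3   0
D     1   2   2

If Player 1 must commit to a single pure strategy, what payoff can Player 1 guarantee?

1

Row minima: U → -5, M → 0, D → 1.
The best of these is 1.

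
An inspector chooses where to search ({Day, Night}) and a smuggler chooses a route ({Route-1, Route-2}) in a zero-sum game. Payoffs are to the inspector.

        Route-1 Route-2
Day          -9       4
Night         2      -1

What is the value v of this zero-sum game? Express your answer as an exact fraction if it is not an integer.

Row minima: Day → -9, Night → -1; maximin = -1.
Column maxima: Route-1 → 2, Route-2 → 4; minimax = 2.
-1 ≠ 2, so there is no saddle point; optimal play is mixed.
Let the inspector play Day with probability p. Expected payoff against Route-1: (-9)p + 2(1−p) = −11p + 2; against Route-2: 4p + (-1)(1−p) = 5p − 1.
Setting these equal: −11p + 2 = 5p − 1 ⇒ −16p = -3 ⇒ p = 3/16, and the value is (-11)·(3/16) + 2 = -1/16.
For the smuggler: with q = P(Route-1), equating Day's and Night's payoffs gives −13q + 4 = 3q − 1 ⇒ q = 5/16.

-1/16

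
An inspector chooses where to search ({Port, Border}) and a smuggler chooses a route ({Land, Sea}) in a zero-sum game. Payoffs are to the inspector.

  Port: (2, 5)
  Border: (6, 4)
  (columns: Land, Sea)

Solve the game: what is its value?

22/5

Row minima: Port → 2, Border → 4; maximin = 4.
Column maxima: Land → 6, Sea → 5; minimax = 5.
4 ≠ 5, so there is no saddle point; optimal play is mixed.
Let the inspector play Port with probability p. Expected payoff against Land: 2p + 6(1−p) = −4p + 6; against Sea: 5p + 4(1−p) = p + 4.
Setting these equal: −4p + 6 = p + 4 ⇒ −5p = -2 ⇒ p = 2/5, and the value is (-4)·(2/5) + 6 = 22/5.
For the smuggler: with q = P(Land), equating Port's and Border's payoffs gives −3q + 5 = 2q + 4 ⇒ q = 1/5.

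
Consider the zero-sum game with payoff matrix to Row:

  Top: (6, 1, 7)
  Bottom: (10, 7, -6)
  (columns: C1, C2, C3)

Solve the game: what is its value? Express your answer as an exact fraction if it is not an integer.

Row minima: Top → 1, Bottom → -6; maximin = 1.
Column maxima: C1 → 10, C2 → 7, C3 → 7; minimax = 7.
1 ≠ 7, so there is no saddle point; optimal play is mixed.
C1 is strictly dominated by C2 (it gives Row strictly more in every row), so Column never plays it.
On the remaining 2×2 (Top, Bottom vs C2, C3):
Let Row play Top with probability p. Expected payoff against C2: 1p + 7(1−p) = −6p + 7; against C3: 7p + (-6)(1−p) = 13p − 6.
Setting these equal: −6p + 7 = 13p − 6 ⇒ −19p = -13 ⇒ p = 13/19, and the value is (-6)·(13/19) + 7 = 55/19.
For Column: with q = P(C2), equating Top's and Bottom's payoffs gives −6q + 7 = 13q − 6 ⇒ q = 13/19.

55/19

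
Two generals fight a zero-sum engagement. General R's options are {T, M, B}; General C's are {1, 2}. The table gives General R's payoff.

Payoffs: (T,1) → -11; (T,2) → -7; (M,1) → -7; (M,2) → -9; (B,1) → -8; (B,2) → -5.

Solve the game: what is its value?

-37/5

Row minima: T → -11, M → -9, B → -8; maximin = -8.
Column maxima: 1 → -7, 2 → -5; minimax = -7.
-8 ≠ -7, so there is no saddle point; optimal play is mixed.
T is strictly dominated by B, so General R never plays it.
On the remaining 2×2 (M, B vs 1, 2):
Let General R play M with probability p. Expected payoff against 1: (-7)p + (-8)(1−p) = p − 8; against 2: (-9)p + (-5)(1−p) = −4p − 5.
Setting these equal: p − 8 = −4p − 5 ⇒ 5p = 3 ⇒ p = 3/5, and the value is (1)·(3/5) − 8 = -37/5.
For General C: with q = P(1), equating M's and B's payoffs gives 2q − 9 = −3q − 5 ⇒ q = 4/5.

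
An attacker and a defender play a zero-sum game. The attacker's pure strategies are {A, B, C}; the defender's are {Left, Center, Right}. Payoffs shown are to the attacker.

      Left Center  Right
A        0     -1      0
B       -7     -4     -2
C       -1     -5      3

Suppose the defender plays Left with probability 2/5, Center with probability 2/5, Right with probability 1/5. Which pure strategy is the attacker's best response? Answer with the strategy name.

Expected payoff of A: (2/5)·0 + (2/5)·(-1) + (1/5)·0 = -2/5.
Expected payoff of B: (2/5)·(-7) + (2/5)·(-4) + (1/5)·(-2) = -24/5.
Expected payoff of C: (2/5)·(-1) + (2/5)·(-5) + (1/5)·3 = -9/5.
The largest is -2/5, so the attacker's best response is A.

A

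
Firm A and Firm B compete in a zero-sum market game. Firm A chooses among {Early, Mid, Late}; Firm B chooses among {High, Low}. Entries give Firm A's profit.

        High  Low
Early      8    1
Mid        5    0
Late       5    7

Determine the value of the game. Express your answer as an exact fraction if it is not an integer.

Row minima: Early → 1, Mid → 0, Late → 5; maximin = 5.
Column maxima: High → 8, Low → 7; minimax = 7.
5 ≠ 7, so there is no saddle point; optimal play is mixed.
Mid is strictly dominated by Early, so Firm A never plays it.
On the remaining 2×2 (Early, Late vs High, Low):
Let Firm A play Early with probability p. Expected payoff against High: 8p + 5(1−p) = 3p + 5; against Low: 1p + 7(1−p) = −6p + 7.
Setting these equal: 3p + 5 = −6p + 7 ⇒ 9p = 2 ⇒ p = 2/9, and the value is (3)·(2/9) + 5 = 17/3.
For Firm B: with q = P(High), equating Early's and Late's payoffs gives 7q + 1 = −2q + 7 ⇒ q = 2/3.

17/3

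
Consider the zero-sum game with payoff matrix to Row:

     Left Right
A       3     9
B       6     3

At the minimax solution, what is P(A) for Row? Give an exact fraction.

1/3

Row minima: A → 3, B → 3; maximin = 3.
Column maxima: Left → 6, Right → 9; minimax = 6.
3 ≠ 6, so there is no saddle point; optimal play is mixed.
Let Row play A with probability p. Expected payoff against Left: 3p + 6(1−p) = −3p + 6; against Right: 9p + 3(1−p) = 6p + 3.
Setting these equal: −3p + 6 = 6p + 3 ⇒ −9p = -3 ⇒ p = 1/3, and the value is (-3)·(1/3) + 6 = 5.
For Column: with q = P(Left), equating A's and B's payoffs gives −6q + 9 = 3q + 3 ⇒ q = 2/3.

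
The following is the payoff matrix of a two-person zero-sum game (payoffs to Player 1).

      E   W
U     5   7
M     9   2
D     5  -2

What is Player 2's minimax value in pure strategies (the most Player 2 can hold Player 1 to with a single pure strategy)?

Column maxima: E → 9, W → 7.
The smallest of these is 7.

7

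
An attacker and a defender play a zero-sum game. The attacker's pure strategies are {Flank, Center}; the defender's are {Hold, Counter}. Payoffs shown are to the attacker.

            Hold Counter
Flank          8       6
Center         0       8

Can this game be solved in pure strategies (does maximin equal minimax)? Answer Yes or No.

No

Row minima: Flank → 6, Center → 0; maximin = 6.
Column maxima: Hold → 8, Counter → 8; minimax = 8.
6 ≠ 8, so no pure-strategy equilibrium exists.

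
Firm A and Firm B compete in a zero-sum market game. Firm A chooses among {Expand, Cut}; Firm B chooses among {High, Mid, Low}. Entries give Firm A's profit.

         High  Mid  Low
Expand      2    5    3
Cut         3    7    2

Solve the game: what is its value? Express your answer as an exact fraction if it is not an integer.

Row minima: Expand → 2, Cut → 2; maximin = 2.
Column maxima: High → 3, Mid → 7, Low → 3; minimax = 3.
2 ≠ 3, so there is no saddle point; optimal play is mixed.
Mid is strictly dominated by High (it gives Firm A strictly more in every row), so Firm B never plays it.
On the remaining 2×2 (Expand, Cut vs High, Low):
Let Firm A play Expand with probability p. Expected payoff against High: 2p + 3(1−p) = −p + 3; against Low: 3p + 2(1−p) = p + 2.
Setting these equal: −p + 3 = p + 2 ⇒ −2p = -1 ⇒ p = 1/2, and the value is (-1)·(1/2) + 3 = 5/2.
For Firm B: with q = P(High), equating Expand's and Cut's payoffs gives −q + 3 = q + 2 ⇒ q = 1/2.

5/2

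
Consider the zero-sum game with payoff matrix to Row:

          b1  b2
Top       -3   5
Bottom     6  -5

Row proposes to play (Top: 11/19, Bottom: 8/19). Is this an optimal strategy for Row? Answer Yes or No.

Yes

Against b1 this mix gives (11/19)·(-3) + (8/19)·6 = 15/19.
Against b2 this mix gives (11/19)·5 + (8/19)·(-5) = 15/19.
All of Column's active replies (b1, b2) yield 15/19, and no column does worse for Row. The mix makes Column indifferent and guarantees 15/19, so it is optimal.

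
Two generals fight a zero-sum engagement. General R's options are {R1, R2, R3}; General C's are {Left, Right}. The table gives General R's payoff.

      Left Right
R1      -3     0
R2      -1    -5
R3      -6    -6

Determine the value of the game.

Row minima: R1 → -3, R2 → -5, R3 → -6; maximin = -3.
Column maxima: Left → -1, Right → 0; minimax = -1.
-3 ≠ -1, so there is no saddle point; optimal play is mixed.
R3 is strictly dominated by R1, so General R never plays it.
On the remaining 2×2 (R1, R2 vs Left, Right):
Let General R play R1 with probability p. Expected payoff against Left: (-3)p + (-1)(1−p) = −2p − 1; against Right: 0p + (-5)(1−p) = 5p − 5.
Setting these equal: −2p − 1 = 5p − 5 ⇒ −7p = -4 ⇒ p = 4/7, and the value is (-2)·(4/7) − 1 = -15/7.
For General C: with q = P(Left), equating R1's and R2's payoffs gives −3q = 4q − 5 ⇒ q = 5/7.

-15/7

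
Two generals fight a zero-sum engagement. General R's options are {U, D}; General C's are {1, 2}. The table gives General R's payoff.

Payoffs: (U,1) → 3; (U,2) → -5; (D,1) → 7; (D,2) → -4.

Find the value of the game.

Row minima: U → -5, D → -4; maximin = -4.
Column maxima: 1 → 7, 2 → -4; minimax = -4.
Since maximin = minimax = -4, there is a saddle point and the value is -4.

-4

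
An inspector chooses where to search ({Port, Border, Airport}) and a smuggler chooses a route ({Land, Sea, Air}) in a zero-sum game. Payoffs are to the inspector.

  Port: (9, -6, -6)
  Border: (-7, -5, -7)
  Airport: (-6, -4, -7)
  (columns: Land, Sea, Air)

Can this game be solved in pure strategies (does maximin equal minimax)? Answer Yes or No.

Yes

Row minima: Port → -6, Border → -7, Airport → -7; maximin = -6.
Column maxima: Land → 9, Sea → -4, Air → -6; minimax = -6.
maximin = minimax = -6, so a saddle point exists.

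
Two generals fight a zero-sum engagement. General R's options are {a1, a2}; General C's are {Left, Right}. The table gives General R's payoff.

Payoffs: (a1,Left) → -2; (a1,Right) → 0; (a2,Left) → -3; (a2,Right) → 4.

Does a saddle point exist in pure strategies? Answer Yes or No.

Row minima: a1 → -2, a2 → -3; maximin = -2.
Column maxima: Left → -2, Right → 4; minimax = -2.
maximin = minimax = -2, so a saddle point exists.

Yes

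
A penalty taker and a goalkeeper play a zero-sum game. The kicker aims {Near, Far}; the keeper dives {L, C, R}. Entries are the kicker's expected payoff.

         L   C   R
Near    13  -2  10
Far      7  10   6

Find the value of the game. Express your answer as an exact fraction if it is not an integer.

Row minima: Near → -2, Far → 6; maximin = 6.
Column maxima: L → 13, C → 10, R → 10; minimax = 10.
6 ≠ 10, so there is no saddle point; optimal play is mixed.
L is strictly dominated by R (it gives the kicker strictly more in every row), so the keeper never plays it.
On the remaining 2×2 (Near, Far vs C, R):
Let the kicker play Near with probability p. Expected payoff against C: (-2)p + 10(1−p) = −12p + 10; against R: 10p + 6(1−p) = 4p + 6.
Setting these equal: −12p + 10 = 4p + 6 ⇒ −16p = -4 ⇒ p = 1/4, and the value is (-12)·(1/4) + 10 = 7.
For the keeper: with q = P(C), equating Near's and Far's payoffs gives −12q + 10 = 4q + 6 ⇒ q = 1/4.

7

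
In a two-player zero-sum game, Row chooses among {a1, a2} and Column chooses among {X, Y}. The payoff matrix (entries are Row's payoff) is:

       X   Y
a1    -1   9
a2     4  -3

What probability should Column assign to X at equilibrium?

Row minima: a1 → -1, a2 → -3; maximin = -1.
Column maxima: X → 4, Y → 9; minimax = 4.
-1 ≠ 4, so there is no saddle point; optimal play is mixed.
Let Row play a1 with probability p. Expected payoff against X: (-1)p + 4(1−p) = −5p + 4; against Y: 9p + (-3)(1−p) = 12p − 3.
Setting these equal: −5p + 4 = 12p − 3 ⇒ −17p = -7 ⇒ p = 7/17, and the value is (-5)·(7/17) + 4 = 33/17.
For Column: with q = P(X), equating a1's and a2's payoffs gives −10q + 9 = 7q − 3 ⇒ q = 12/17.

12/17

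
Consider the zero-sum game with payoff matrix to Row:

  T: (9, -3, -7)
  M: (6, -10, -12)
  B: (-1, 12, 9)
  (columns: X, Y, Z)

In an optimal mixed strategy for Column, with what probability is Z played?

5/13

Row minima: T → -7, M → -12, B → -1; maximin = -1.
Column maxima: X → 9, Y → 12, Z → 9; minimax = 9.
-1 ≠ 9, so there is no saddle point; optimal play is mixed.
M is strictly dominated by T, so Row never plays it.
Y is strictly dominated by Z (it gives Row strictly more in every row), so Column never plays it.
On the remaining 2×2 (T, B vs X, Z):
Let Row play T with probability p. Expected payoff against X: 9p + (-1)(1−p) = 10p − 1; against Z: (-7)p + 9(1−p) = −16p + 9.
Setting these equal: 10p − 1 = −16p + 9 ⇒ 26p = 10 ⇒ p = 5/13, and the value is (10)·(5/13) − 1 = 37/13.
For Column: with q = P(X), equating T's and B's payoffs gives 16q − 7 = −10q + 9 ⇒ q = 8/13.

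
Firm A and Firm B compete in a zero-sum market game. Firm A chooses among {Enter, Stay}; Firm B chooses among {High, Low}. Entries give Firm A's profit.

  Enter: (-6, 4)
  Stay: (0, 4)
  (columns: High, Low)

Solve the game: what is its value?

0

Row minima: Enter → -6, Stay → 0; maximin = 0.
Column maxima: High → 0, Low → 4; minimax = 0.
Since maximin = minimax = 0, there is a saddle point and the value is 0.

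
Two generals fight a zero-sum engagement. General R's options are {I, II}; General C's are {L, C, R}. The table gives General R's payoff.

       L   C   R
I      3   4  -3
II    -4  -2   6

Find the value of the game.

3/8

Row minima: I → -3, II → -4; maximin = -3.
Column maxima: L → 3, C → 4, R → 6; minimax = 3.
-3 ≠ 3, so there is no saddle point; optimal play is mixed.
C is strictly dominated by L (it gives General R strictly more in every row), so General C never plays it.
On the remaining 2×2 (I, II vs L, R):
Let General R play I with probability p. Expected payoff against L: 3p + (-4)(1−p) = 7p − 4; against R: (-3)p + 6(1−p) = −9p + 6.
Setting these equal: 7p − 4 = −9p + 6 ⇒ 16p = 10 ⇒ p = 5/8, and the value is (7)·(5/8) − 4 = 3/8.
For General C: with q = P(L), equating I's and II's payoffs gives 6q − 3 = −10q + 6 ⇒ q = 9/16.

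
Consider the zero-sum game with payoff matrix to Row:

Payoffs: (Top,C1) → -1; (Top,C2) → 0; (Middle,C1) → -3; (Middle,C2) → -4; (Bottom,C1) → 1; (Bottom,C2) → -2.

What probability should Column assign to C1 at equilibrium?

Row minima: Top → -1, Middle → -4, Bottom → -2; maximin = -1.
Column maxima: C1 → 1, C2 → 0; minimax = 0.
-1 ≠ 0, so there is no saddle point; optimal play is mixed.
Middle is strictly dominated by Top, so Row never plays it.
On the remaining 2×2 (Top, Bottom vs C1, C2):
Let Row play Top with probability p. Expected payoff against C1: (-1)p + 1(1−p) = −2p + 1; against C2: 0p + (-2)(1−p) = 2p − 2.
Setting these equal: −2p + 1 = 2p − 2 ⇒ −4p = -3 ⇒ p = 3/4, and the value is (-2)·(3/4) + 1 = -1/2.
For Column: with q = P(C1), equating Top's and Bottom's payoffs gives −q = 3q − 2 ⇒ q = 1/2.

1/2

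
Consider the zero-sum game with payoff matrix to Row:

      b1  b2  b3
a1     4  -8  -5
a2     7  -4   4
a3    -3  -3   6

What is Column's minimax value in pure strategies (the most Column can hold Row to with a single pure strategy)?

-3

Column maxima: b1 → 7, b2 → -3, b3 → 6.
The smallest of these is -3.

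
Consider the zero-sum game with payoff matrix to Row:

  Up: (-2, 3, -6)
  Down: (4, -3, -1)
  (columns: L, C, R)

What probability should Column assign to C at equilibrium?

5/11

Row minima: Up → -6, Down → -3; maximin = -3.
Column maxima: L → 4, C → 3, R → -1; minimax = -1.
-3 ≠ -1, so there is no saddle point; optimal play is mixed.
L is strictly dominated by R (it gives Row strictly more in every row), so Column never plays it.
On the remaining 2×2 (Up, Down vs C, R):
Let Row play Up with probability p. Expected payoff against C: 3p + (-3)(1−p) = 6p − 3; against R: (-6)p + (-1)(1−p) = −5p − 1.
Setting these equal: 6p − 3 = −5p − 1 ⇒ 11p = 2 ⇒ p = 2/11, and the value is (6)·(2/11) − 3 = -21/11.
For Column: with q = P(C), equating Up's and Down's payoffs gives 9q − 6 = −2q − 1 ⇒ q = 5/11.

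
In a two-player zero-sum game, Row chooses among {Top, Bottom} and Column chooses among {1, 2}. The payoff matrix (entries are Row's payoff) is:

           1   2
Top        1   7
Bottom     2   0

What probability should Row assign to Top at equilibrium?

1/4

Row minima: Top → 1, Bottom → 0; maximin = 1.
Column maxima: 1 → 2, 2 → 7; minimax = 2.
1 ≠ 2, so there is no saddle point; optimal play is mixed.
Let Row play Top with probability p. Expected payoff against 1: 1p + 2(1−p) = −p + 2; against 2: 7p + 0(1−p) = 7p.
Setting these equal: −p + 2 = 7p ⇒ −8p = -2 ⇒ p = 1/4, and the value is (-1)·(1/4) + 2 = 7/4.
For Column: with q = P(1), equating Top's and Bottom's payoffs gives −6q + 7 = 2q ⇒ q = 7/8.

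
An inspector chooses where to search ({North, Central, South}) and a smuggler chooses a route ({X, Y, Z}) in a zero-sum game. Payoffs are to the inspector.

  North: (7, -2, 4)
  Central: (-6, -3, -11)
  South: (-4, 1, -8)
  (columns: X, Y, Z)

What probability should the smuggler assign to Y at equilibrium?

Row minima: North → -2, Central → -11, South → -8; maximin = -2.
Column maxima: X → 7, Y → 1, Z → 4; minimax = 1.
-2 ≠ 1, so there is no saddle point; optimal play is mixed.
Central is strictly dominated by North, so the inspector never plays it.
X is strictly dominated by Z (it gives the inspector strictly more in every row), so the smuggler never plays it.
On the remaining 2×2 (North, South vs Y, Z):
Let the inspector play North with probability p. Expected payoff against Y: (-2)p + 1(1−p) = −3p + 1; against Z: 4p + (-8)(1−p) = 12p − 8.
Setting these equal: −3p + 1 = 12p − 8 ⇒ −15p = -9 ⇒ p = 3/5, and the value is (-3)·(3/5) + 1 = -4/5.
For the smuggler: with q = P(Y), equating North's and South's payoffs gives −6q + 4 = 9q − 8 ⇒ q = 4/5.

4/5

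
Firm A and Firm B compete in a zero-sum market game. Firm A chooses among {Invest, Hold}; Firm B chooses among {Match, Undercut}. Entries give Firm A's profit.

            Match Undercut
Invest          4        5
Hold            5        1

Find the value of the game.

Row minima: Invest → 4, Hold → 1; maximin = 4.
Column maxima: Match → 5, Undercut → 5; minimax = 5.
4 ≠ 5, so there is no saddle point; optimal play is mixed.
Let Firm A play Invest with probability p. Expected payoff against Match: 4p + 5(1−p) = −p + 5; against Undercut: 5p + 1(1−p) = 4p + 1.
Setting these equal: −p + 5 = 4p + 1 ⇒ −5p = -4 ⇒ p = 4/5, and the value is (-1)·(4/5) + 5 = 21/5.
For Firm B: with q = P(Match), equating Invest's and Hold's payoffs gives −q + 5 = 4q + 1 ⇒ q = 4/5.

21/5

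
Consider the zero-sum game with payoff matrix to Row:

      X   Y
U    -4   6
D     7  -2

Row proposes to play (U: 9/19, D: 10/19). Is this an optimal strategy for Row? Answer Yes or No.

Yes

Against X this mix gives (9/19)·(-4) + (10/19)·7 = 34/19.
Against Y this mix gives (9/19)·6 + (10/19)·(-2) = 34/19.
All of Column's active replies (X, Y) yield 34/19, and no column does worse for Row. The mix makes Column indifferent and guarantees 34/19, so it is optimal.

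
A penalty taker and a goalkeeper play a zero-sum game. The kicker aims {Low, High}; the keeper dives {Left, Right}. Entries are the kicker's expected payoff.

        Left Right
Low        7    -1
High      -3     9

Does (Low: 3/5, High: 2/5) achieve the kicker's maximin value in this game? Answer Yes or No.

Yes

Against Left this mix gives (3/5)·7 + (2/5)·(-3) = 3.
Against Right this mix gives (3/5)·(-1) + (2/5)·9 = 3.
All of the keeper's active replies (Left, Right) yield 3, and no column does worse for the kicker. The mix makes the keeper indifferent and guarantees 3, so it is optimal.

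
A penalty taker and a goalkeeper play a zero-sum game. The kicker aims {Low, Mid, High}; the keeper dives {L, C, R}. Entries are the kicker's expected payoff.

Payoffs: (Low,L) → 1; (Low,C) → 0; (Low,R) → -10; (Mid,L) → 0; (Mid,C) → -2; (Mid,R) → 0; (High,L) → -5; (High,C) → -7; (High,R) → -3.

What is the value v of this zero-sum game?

-5/3

Row minima: Low → -10, Mid → -2, High → -7; maximin = -2.
Column maxima: L → 1, C → 0, R → 0; minimax = 0.
-2 ≠ 0, so there is no saddle point; optimal play is mixed.
High is strictly dominated by Mid, so the kicker never plays it.
L is strictly dominated by C (it gives the kicker strictly more in every row), so the keeper never plays it.
On the remaining 2×2 (Low, Mid vs C, R):
Let the kicker play Low with probability p. Expected payoff against C: 0p + (-2)(1−p) = 2p − 2; against R: (-10)p + 0(1−p) = −10p.
Setting these equal: 2p − 2 = −10p ⇒ 12p = 2 ⇒ p = 1/6, and the value is (2)·(1/6) − 2 = -5/3.
For the keeper: with q = P(C), equating Low's and Mid's payoffs gives 10q − 10 = −2q ⇒ q = 5/6.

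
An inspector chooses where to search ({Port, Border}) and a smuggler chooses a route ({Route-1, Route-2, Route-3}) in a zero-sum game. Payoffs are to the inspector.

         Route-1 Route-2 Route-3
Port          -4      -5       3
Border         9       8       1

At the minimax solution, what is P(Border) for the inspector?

Row minima: Port → -5, Border → 1; maximin = 1.
Column maxima: Route-1 → 9, Route-2 → 8, Route-3 → 3; minimax = 3.
1 ≠ 3, so there is no saddle point; optimal play is mixed.
Route-1 is strictly dominated by Route-2 (it gives the inspector strictly more in every row), so the smuggler never plays it.
On the remaining 2×2 (Port, Border vs Route-2, Route-3):
Let the inspector play Port with probability p. Expected payoff against Route-2: (-5)p + 8(1−p) = −13p + 8; against Route-3: 3p + 1(1−p) = 2p + 1.
Setting these equal: −13p + 8 = 2p + 1 ⇒ −15p = -7 ⇒ p = 7/15, and the value is (-13)·(7/15) + 8 = 29/15.
For the smuggler: with q = P(Route-2), equating Port's and Border's payoffs gives −8q + 3 = 7q + 1 ⇒ q = 2/15.

8/15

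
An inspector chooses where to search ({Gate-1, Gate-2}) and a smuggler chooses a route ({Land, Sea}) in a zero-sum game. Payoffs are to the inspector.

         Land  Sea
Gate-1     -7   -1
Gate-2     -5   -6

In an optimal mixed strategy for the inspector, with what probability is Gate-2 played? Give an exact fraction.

Row minima: Gate-1 → -7, Gate-2 → -6; maximin = -6.
Column maxima: Land → -5, Sea → -1; minimax = -5.
-6 ≠ -5, so there is no saddle point; optimal play is mixed.
Let the inspector play Gate-1 with probability p. Expected payoff against Land: (-7)p + (-5)(1−p) = −2p − 5; against Sea: (-1)p + (-6)(1−p) = 5p − 6.
Setting these equal: −2p − 5 = 5p − 6 ⇒ −7p = -1 ⇒ p = 1/7, and the value is (-2)·(1/7) − 5 = -37/7.
For the smuggler: with q = P(Land), equating Gate-1's and Gate-2's payoffs gives −6q − 1 = q − 6 ⇒ q = 5/7.

6/7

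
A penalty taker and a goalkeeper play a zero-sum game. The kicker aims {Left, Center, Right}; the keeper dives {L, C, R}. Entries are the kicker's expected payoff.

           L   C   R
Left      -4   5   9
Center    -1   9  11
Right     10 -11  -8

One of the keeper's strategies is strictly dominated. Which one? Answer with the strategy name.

R

C holds the kicker's payoff strictly below R in every row: 5 < 9, 9 < 11, -11 < -8.
So R is strictly dominated for the keeper.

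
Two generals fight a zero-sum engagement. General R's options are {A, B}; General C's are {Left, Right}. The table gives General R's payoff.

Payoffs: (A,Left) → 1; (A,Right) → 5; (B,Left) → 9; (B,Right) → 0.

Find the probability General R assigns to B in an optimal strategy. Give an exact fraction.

4/13

Row minima: A → 1, B → 0; maximin = 1.
Column maxima: Left → 9, Right → 5; minimax = 5.
1 ≠ 5, so there is no saddle point; optimal play is mixed.
Let General R play A with probability p. Expected payoff against Left: 1p + 9(1−p) = −8p + 9; against Right: 5p + 0(1−p) = 5p.
Setting these equal: −8p + 9 = 5p ⇒ −13p = -9 ⇒ p = 9/13, and the value is (-8)·(9/13) + 9 = 45/13.
For General C: with q = P(Left), equating A's and B's payoffs gives −4q + 5 = 9q ⇒ q = 5/13.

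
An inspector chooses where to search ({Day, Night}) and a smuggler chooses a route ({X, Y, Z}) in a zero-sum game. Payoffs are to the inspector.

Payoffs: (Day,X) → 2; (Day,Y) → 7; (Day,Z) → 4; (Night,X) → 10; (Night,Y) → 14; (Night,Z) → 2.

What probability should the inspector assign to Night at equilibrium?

1/5

Row minima: Day → 2, Night → 2; maximin = 2.
Column maxima: X → 10, Y → 14, Z → 4; minimax = 4.
2 ≠ 4, so there is no saddle point; optimal play is mixed.
Y is strictly dominated by X (it gives the inspector strictly more in every row), so the smuggler never plays it.
On the remaining 2×2 (Day, Night vs X, Z):
Let the inspector play Day with probability p. Expected payoff against X: 2p + 10(1−p) = −8p + 10; against Z: 4p + 2(1−p) = 2p + 2.
Setting these equal: −8p + 10 = 2p + 2 ⇒ −10p = -8 ⇒ p = 4/5, and the value is (-8)·(4/5) + 10 = 18/5.
For the smuggler: with q = P(X), equating Day's and Night's payoffs gives −2q + 4 = 8q + 2 ⇒ q = 1/5.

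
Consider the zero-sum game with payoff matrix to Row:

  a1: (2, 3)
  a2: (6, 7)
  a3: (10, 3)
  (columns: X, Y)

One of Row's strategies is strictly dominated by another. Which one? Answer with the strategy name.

a2 gives a strictly higher payoff than a1 against every column: 6 > 2, 7 > 3.
So a1 is strictly dominated and Row never plays it.

a1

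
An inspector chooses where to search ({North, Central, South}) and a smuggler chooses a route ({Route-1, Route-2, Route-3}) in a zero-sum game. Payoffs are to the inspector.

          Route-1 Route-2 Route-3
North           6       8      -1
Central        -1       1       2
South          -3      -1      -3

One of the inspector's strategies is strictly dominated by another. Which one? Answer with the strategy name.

South

North gives a strictly higher payoff than South against every column: 6 > -3, 8 > -1, -1 > -3.
So South is strictly dominated and the inspector never plays it.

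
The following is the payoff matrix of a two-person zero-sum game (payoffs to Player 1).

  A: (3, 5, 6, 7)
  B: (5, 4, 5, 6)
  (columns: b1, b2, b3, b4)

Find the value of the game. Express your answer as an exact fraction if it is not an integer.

13/3

Row minima: A → 3, B → 4; maximin = 4.
Column maxima: b1 → 5, b2 → 5, b3 → 6, b4 → 7; minimax = 5.
4 ≠ 5, so there is no saddle point; optimal play is mixed.
b3 is strictly dominated by b2 (it gives Player 1 strictly more in every row), so Player 2 never plays it.
b4 is strictly dominated by b1 (it gives Player 1 strictly more in every row), so Player 2 never plays it.
On the remaining 2×2 (A, B vs b1, b2):
Let Player 1 play A with probability p. Expected payoff against b1: 3p + 5(1−p) = −2p + 5; against b2: 5p + 4(1−p) = p + 4.
Setting these equal: −2p + 5 = p + 4 ⇒ −3p = -1 ⇒ p = 1/3, and the value is (-2)·(1/3) + 5 = 13/3.
For Player 2: with q = P(b1), equating A's and B's payoffs gives −2q + 5 = q + 4 ⇒ q = 1/3.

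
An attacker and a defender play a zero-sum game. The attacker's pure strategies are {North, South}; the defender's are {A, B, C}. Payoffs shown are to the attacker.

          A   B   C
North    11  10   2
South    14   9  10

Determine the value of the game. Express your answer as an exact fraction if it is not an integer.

Row minima: North → 2, South → 9; maximin = 9.
Column maxima: A → 14, B → 10, C → 10; minimax = 10.
9 ≠ 10, so there is no saddle point; optimal play is mixed.
A is strictly dominated by B (it gives the attacker strictly more in every row), so the defender never plays it.
On the remaining 2×2 (North, South vs B, C):
Let the attacker play North with probability p. Expected payoff against B: 10p + 9(1−p) = p + 9; against C: 2p + 10(1−p) = −8p + 10.
Setting these equal: p + 9 = −8p + 10 ⇒ 9p = 1 ⇒ p = 1/9, and the value is (1)·(1/9) + 9 = 82/9.
For the defender: with q = P(B), equating North's and South's payoffs gives 8q + 2 = −q + 10 ⇒ q = 8/9.

82/9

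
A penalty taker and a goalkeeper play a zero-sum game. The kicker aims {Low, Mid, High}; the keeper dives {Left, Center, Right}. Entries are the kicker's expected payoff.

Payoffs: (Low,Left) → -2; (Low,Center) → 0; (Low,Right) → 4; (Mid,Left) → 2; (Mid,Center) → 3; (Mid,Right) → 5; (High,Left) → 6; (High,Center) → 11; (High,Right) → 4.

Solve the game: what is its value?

Row minima: Low → -2, Mid → 2, High → 4; maximin = 4.
Column maxima: Left → 6, Center → 11, Right → 5; minimax = 5.
4 ≠ 5, so there is no saddle point; optimal play is mixed.
Low is strictly dominated by Mid, so the kicker never plays it.
Center is strictly dominated by Left (it gives the kicker strictly more in every row), so the keeper never plays it.
On the remaining 2×2 (Mid, High vs Left, Right):
Let the kicker play Mid with probability p. Expected payoff against Left: 2p + 6(1−p) = −4p + 6; against Right: 5p + 4(1−p) = p + 4.
Setting these equal: −4p + 6 = p + 4 ⇒ −5p = -2 ⇒ p = 2/5, and the value is (-4)·(2/5) + 6 = 22/5.
For the keeper: with q = P(Left), equating Mid's and High's payoffs gives −3q + 5 = 2q + 4 ⇒ q = 1/5.

22/5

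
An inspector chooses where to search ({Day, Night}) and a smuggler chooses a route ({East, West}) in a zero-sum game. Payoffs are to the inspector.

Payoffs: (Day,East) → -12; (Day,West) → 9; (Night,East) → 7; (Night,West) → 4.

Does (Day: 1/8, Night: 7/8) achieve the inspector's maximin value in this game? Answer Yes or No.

Yes

Against East this mix gives (1/8)·(-12) + (7/8)·7 = 37/8.
Against West this mix gives (1/8)·9 + (7/8)·4 = 37/8.
All of the smuggler's active replies (East, West) yield 37/8, and no column does worse for the inspector. The mix makes the smuggler indifferent and guarantees 37/8, so it is optimal.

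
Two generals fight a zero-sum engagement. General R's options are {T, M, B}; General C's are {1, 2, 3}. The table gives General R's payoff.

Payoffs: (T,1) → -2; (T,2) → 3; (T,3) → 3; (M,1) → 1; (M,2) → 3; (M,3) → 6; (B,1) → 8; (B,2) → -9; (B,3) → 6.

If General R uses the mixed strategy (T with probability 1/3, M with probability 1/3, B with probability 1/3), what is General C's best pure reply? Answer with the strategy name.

2

If General C plays 1, General R's expected payoff is (1/3)·(-2) + (1/3)·1 + (1/3)·8 = 7/3.
If General C plays 2, General R's expected payoff is (1/3)·3 + (1/3)·3 + (1/3)·(-9) = -1.
If General C plays 3, General R's expected payoff is (1/3)·3 + (1/3)·6 + (1/3)·6 = 5.
General C minimizes General R's payoff; the smallest is -1, so the best response is 2.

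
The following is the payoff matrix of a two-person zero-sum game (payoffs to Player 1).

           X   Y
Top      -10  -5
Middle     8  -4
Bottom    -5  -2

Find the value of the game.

-12/5

Row minima: Top → -10, Middle → -4, Bottom → -5; maximin = -4.
Column maxima: X → 8, Y → -2; minimax = -2.
-4 ≠ -2, so there is no saddle point; optimal play is mixed.
Top is strictly dominated by Middle, so Player 1 never plays it.
On the remaining 2×2 (Middle, Bottom vs X, Y):
Let Player 1 play Middle with probability p. Expected payoff against X: 8p + (-5)(1−p) = 13p − 5; against Y: (-4)p + (-2)(1−p) = −2p − 2.
Setting these equal: 13p − 5 = −2p − 2 ⇒ 15p = 3 ⇒ p = 1/5, and the value is (13)·(1/5) − 5 = -12/5.
For Player 2: with q = P(X), equating Middle's and Bottom's payoffs gives 12q − 4 = −3q − 2 ⇒ q = 2/15.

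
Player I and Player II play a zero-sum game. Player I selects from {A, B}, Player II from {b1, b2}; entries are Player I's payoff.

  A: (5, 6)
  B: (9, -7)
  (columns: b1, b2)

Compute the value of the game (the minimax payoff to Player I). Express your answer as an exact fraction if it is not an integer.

Row minima: A → 5, B → -7; maximin = 5.
Column maxima: b1 → 9, b2 → 6; minimax = 6.
5 ≠ 6, so there is no saddle point; optimal play is mixed.
Let Player I play A with probability p. Expected payoff against b1: 5p + 9(1−p) = −4p + 9; against b2: 6p + (-7)(1−p) = 13p − 7.
Setting these equal: −4p + 9 = 13p − 7 ⇒ −17p = -16 ⇒ p = 16/17, and the value is (-4)·(16/17) + 9 = 89/17.
For Player II: with q = P(b1), equating A's and B's payoffs gives −q + 6 = 16q − 7 ⇒ q = 13/17.

89/17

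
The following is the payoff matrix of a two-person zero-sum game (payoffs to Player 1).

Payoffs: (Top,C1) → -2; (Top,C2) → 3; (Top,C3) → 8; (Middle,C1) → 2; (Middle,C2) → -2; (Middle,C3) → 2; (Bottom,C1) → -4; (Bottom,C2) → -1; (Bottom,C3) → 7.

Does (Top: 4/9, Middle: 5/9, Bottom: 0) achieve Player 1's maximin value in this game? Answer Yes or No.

Against C1 this mix gives (4/9)·(-2) + (5/9)·2 = 2/9.
Against C2 this mix gives (4/9)·3 + (5/9)·(-2) = 2/9.
Against C3 this mix gives (4/9)·8 + (5/9)·2 = 14/3.
All of Player 2's active replies (C1, C2) yield 2/9, and no column does worse for Player 1. The mix makes Player 2 indifferent and guarantees 2/9, so it is optimal.

Yes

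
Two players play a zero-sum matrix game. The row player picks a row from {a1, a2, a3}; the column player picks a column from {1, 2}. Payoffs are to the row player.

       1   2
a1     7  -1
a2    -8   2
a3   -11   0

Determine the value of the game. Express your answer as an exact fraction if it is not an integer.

1/3

Row minima: a1 → -1, a2 → -8, a3 → -11; maximin = -1.
Column maxima: 1 → 7, 2 → 2; minimax = 2.
-1 ≠ 2, so there is no saddle point; optimal play is mixed.
a3 is strictly dominated by a2, so the row player never plays it.
On the remaining 2×2 (a1, a2 vs 1, 2):
Let the row player play a1 with probability p. Expected payoff against 1: 7p + (-8)(1−p) = 15p − 8; against 2: (-1)p + 2(1−p) = −3p + 2.
Setting these equal: 15p − 8 = −3p + 2 ⇒ 18p = 10 ⇒ p = 5/9, and the value is (15)·(5/9) − 8 = 1/3.
For the column player: with q = P(1), equating a1's and a2's payoffs gives 8q − 1 = −10q + 2 ⇒ q = 1/6.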